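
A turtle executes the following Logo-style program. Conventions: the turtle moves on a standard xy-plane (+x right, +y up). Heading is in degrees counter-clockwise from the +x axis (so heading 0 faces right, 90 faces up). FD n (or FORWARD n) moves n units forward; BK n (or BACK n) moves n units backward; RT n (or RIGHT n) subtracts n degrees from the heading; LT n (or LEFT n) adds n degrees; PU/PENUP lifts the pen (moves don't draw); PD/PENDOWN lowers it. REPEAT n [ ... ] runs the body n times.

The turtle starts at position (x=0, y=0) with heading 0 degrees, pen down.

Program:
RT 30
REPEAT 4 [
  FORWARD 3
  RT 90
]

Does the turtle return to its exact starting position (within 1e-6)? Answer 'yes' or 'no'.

Answer: yes

Derivation:
Executing turtle program step by step:
Start: pos=(0,0), heading=0, pen down
RT 30: heading 0 -> 330
REPEAT 4 [
  -- iteration 1/4 --
  FD 3: (0,0) -> (2.598,-1.5) [heading=330, draw]
  RT 90: heading 330 -> 240
  -- iteration 2/4 --
  FD 3: (2.598,-1.5) -> (1.098,-4.098) [heading=240, draw]
  RT 90: heading 240 -> 150
  -- iteration 3/4 --
  FD 3: (1.098,-4.098) -> (-1.5,-2.598) [heading=150, draw]
  RT 90: heading 150 -> 60
  -- iteration 4/4 --
  FD 3: (-1.5,-2.598) -> (0,0) [heading=60, draw]
  RT 90: heading 60 -> 330
]
Final: pos=(0,0), heading=330, 4 segment(s) drawn

Start position: (0, 0)
Final position: (0, 0)
Distance = 0; < 1e-6 -> CLOSED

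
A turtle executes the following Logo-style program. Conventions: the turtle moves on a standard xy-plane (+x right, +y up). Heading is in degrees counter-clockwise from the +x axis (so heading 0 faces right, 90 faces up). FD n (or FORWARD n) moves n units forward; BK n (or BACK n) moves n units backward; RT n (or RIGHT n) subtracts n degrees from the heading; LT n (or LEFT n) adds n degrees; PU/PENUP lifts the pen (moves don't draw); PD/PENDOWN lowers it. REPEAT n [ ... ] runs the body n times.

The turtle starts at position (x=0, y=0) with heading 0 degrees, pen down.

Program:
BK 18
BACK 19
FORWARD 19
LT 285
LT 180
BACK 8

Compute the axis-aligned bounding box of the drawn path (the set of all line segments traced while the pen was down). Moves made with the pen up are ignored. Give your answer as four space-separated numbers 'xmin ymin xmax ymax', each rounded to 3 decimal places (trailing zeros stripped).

Answer: -37 -7.727 0 0

Derivation:
Executing turtle program step by step:
Start: pos=(0,0), heading=0, pen down
BK 18: (0,0) -> (-18,0) [heading=0, draw]
BK 19: (-18,0) -> (-37,0) [heading=0, draw]
FD 19: (-37,0) -> (-18,0) [heading=0, draw]
LT 285: heading 0 -> 285
LT 180: heading 285 -> 105
BK 8: (-18,0) -> (-15.929,-7.727) [heading=105, draw]
Final: pos=(-15.929,-7.727), heading=105, 4 segment(s) drawn

Segment endpoints: x in {-37, -18, -15.929, 0}, y in {-7.727, 0}
xmin=-37, ymin=-7.727, xmax=0, ymax=0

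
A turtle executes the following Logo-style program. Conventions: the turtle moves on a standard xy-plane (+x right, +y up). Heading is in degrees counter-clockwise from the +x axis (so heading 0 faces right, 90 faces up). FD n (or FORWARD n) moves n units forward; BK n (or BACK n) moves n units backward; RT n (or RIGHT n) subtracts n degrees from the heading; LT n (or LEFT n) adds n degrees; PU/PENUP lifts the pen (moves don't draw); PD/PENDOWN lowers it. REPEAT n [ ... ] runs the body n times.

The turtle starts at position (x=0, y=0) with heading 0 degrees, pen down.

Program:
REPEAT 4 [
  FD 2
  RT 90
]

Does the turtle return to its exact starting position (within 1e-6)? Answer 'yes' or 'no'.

Executing turtle program step by step:
Start: pos=(0,0), heading=0, pen down
REPEAT 4 [
  -- iteration 1/4 --
  FD 2: (0,0) -> (2,0) [heading=0, draw]
  RT 90: heading 0 -> 270
  -- iteration 2/4 --
  FD 2: (2,0) -> (2,-2) [heading=270, draw]
  RT 90: heading 270 -> 180
  -- iteration 3/4 --
  FD 2: (2,-2) -> (0,-2) [heading=180, draw]
  RT 90: heading 180 -> 90
  -- iteration 4/4 --
  FD 2: (0,-2) -> (0,0) [heading=90, draw]
  RT 90: heading 90 -> 0
]
Final: pos=(0,0), heading=0, 4 segment(s) drawn

Start position: (0, 0)
Final position: (0, 0)
Distance = 0; < 1e-6 -> CLOSED

Answer: yes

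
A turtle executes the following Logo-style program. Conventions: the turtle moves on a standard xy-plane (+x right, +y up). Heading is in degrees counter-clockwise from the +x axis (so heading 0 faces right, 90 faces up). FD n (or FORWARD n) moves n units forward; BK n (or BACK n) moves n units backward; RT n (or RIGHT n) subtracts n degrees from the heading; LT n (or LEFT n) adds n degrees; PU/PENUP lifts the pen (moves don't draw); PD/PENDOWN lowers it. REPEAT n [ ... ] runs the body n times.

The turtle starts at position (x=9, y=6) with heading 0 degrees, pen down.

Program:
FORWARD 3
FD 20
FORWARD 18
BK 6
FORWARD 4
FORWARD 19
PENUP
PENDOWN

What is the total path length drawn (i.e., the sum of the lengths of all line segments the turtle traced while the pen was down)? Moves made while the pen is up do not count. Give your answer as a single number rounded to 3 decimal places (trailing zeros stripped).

Executing turtle program step by step:
Start: pos=(9,6), heading=0, pen down
FD 3: (9,6) -> (12,6) [heading=0, draw]
FD 20: (12,6) -> (32,6) [heading=0, draw]
FD 18: (32,6) -> (50,6) [heading=0, draw]
BK 6: (50,6) -> (44,6) [heading=0, draw]
FD 4: (44,6) -> (48,6) [heading=0, draw]
FD 19: (48,6) -> (67,6) [heading=0, draw]
PU: pen up
PD: pen down
Final: pos=(67,6), heading=0, 6 segment(s) drawn

Segment lengths:
  seg 1: (9,6) -> (12,6), length = 3
  seg 2: (12,6) -> (32,6), length = 20
  seg 3: (32,6) -> (50,6), length = 18
  seg 4: (50,6) -> (44,6), length = 6
  seg 5: (44,6) -> (48,6), length = 4
  seg 6: (48,6) -> (67,6), length = 19
Total = 70

Answer: 70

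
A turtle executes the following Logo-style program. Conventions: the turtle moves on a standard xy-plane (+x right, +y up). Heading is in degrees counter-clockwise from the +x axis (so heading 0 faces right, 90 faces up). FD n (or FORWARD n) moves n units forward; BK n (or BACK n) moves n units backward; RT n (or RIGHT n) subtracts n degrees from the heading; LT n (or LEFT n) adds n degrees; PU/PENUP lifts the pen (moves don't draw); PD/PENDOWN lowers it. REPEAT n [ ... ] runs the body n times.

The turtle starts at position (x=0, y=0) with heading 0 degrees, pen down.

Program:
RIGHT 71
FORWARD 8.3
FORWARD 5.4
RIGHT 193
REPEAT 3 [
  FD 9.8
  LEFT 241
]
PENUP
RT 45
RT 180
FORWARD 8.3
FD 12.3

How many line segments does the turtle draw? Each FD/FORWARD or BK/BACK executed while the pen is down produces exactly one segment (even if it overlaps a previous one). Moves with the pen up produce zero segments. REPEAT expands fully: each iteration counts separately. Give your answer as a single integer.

Executing turtle program step by step:
Start: pos=(0,0), heading=0, pen down
RT 71: heading 0 -> 289
FD 8.3: (0,0) -> (2.702,-7.848) [heading=289, draw]
FD 5.4: (2.702,-7.848) -> (4.46,-12.954) [heading=289, draw]
RT 193: heading 289 -> 96
REPEAT 3 [
  -- iteration 1/3 --
  FD 9.8: (4.46,-12.954) -> (3.436,-3.207) [heading=96, draw]
  LT 241: heading 96 -> 337
  -- iteration 2/3 --
  FD 9.8: (3.436,-3.207) -> (12.457,-7.036) [heading=337, draw]
  LT 241: heading 337 -> 218
  -- iteration 3/3 --
  FD 9.8: (12.457,-7.036) -> (4.734,-13.07) [heading=218, draw]
  LT 241: heading 218 -> 99
]
PU: pen up
RT 45: heading 99 -> 54
RT 180: heading 54 -> 234
FD 8.3: (4.734,-13.07) -> (-0.144,-19.785) [heading=234, move]
FD 12.3: (-0.144,-19.785) -> (-7.374,-29.736) [heading=234, move]
Final: pos=(-7.374,-29.736), heading=234, 5 segment(s) drawn
Segments drawn: 5

Answer: 5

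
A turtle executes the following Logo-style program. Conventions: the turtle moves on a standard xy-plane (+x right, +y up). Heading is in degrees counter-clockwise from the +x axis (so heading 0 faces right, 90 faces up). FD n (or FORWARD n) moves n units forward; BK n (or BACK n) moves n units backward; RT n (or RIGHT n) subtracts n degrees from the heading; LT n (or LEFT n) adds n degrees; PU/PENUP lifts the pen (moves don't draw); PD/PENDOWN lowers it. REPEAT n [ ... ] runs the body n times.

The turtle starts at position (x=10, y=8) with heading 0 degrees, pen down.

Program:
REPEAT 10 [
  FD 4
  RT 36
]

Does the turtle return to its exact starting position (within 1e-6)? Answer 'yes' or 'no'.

Answer: yes

Derivation:
Executing turtle program step by step:
Start: pos=(10,8), heading=0, pen down
REPEAT 10 [
  -- iteration 1/10 --
  FD 4: (10,8) -> (14,8) [heading=0, draw]
  RT 36: heading 0 -> 324
  -- iteration 2/10 --
  FD 4: (14,8) -> (17.236,5.649) [heading=324, draw]
  RT 36: heading 324 -> 288
  -- iteration 3/10 --
  FD 4: (17.236,5.649) -> (18.472,1.845) [heading=288, draw]
  RT 36: heading 288 -> 252
  -- iteration 4/10 --
  FD 4: (18.472,1.845) -> (17.236,-1.96) [heading=252, draw]
  RT 36: heading 252 -> 216
  -- iteration 5/10 --
  FD 4: (17.236,-1.96) -> (14,-4.311) [heading=216, draw]
  RT 36: heading 216 -> 180
  -- iteration 6/10 --
  FD 4: (14,-4.311) -> (10,-4.311) [heading=180, draw]
  RT 36: heading 180 -> 144
  -- iteration 7/10 --
  FD 4: (10,-4.311) -> (6.764,-1.96) [heading=144, draw]
  RT 36: heading 144 -> 108
  -- iteration 8/10 --
  FD 4: (6.764,-1.96) -> (5.528,1.845) [heading=108, draw]
  RT 36: heading 108 -> 72
  -- iteration 9/10 --
  FD 4: (5.528,1.845) -> (6.764,5.649) [heading=72, draw]
  RT 36: heading 72 -> 36
  -- iteration 10/10 --
  FD 4: (6.764,5.649) -> (10,8) [heading=36, draw]
  RT 36: heading 36 -> 0
]
Final: pos=(10,8), heading=0, 10 segment(s) drawn

Start position: (10, 8)
Final position: (10, 8)
Distance = 0; < 1e-6 -> CLOSED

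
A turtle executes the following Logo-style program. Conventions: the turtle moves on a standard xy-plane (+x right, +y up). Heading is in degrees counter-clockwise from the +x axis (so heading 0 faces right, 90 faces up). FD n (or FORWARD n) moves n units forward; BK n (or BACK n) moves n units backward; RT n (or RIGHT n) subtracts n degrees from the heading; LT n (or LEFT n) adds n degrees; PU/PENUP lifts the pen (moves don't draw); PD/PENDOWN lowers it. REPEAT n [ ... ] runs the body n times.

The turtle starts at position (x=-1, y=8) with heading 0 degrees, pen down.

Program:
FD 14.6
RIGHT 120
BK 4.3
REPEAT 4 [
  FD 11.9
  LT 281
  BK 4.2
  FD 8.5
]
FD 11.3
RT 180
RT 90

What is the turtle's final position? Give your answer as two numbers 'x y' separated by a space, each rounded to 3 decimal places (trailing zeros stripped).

Answer: 16.689 8.446

Derivation:
Executing turtle program step by step:
Start: pos=(-1,8), heading=0, pen down
FD 14.6: (-1,8) -> (13.6,8) [heading=0, draw]
RT 120: heading 0 -> 240
BK 4.3: (13.6,8) -> (15.75,11.724) [heading=240, draw]
REPEAT 4 [
  -- iteration 1/4 --
  FD 11.9: (15.75,11.724) -> (9.8,1.418) [heading=240, draw]
  LT 281: heading 240 -> 161
  BK 4.2: (9.8,1.418) -> (13.771,0.051) [heading=161, draw]
  FD 8.5: (13.771,0.051) -> (5.734,2.818) [heading=161, draw]
  -- iteration 2/4 --
  FD 11.9: (5.734,2.818) -> (-5.517,6.692) [heading=161, draw]
  LT 281: heading 161 -> 82
  BK 4.2: (-5.517,6.692) -> (-6.102,2.533) [heading=82, draw]
  FD 8.5: (-6.102,2.533) -> (-4.919,10.951) [heading=82, draw]
  -- iteration 3/4 --
  FD 11.9: (-4.919,10.951) -> (-3.263,22.735) [heading=82, draw]
  LT 281: heading 82 -> 3
  BK 4.2: (-3.263,22.735) -> (-7.457,22.515) [heading=3, draw]
  FD 8.5: (-7.457,22.515) -> (1.031,22.96) [heading=3, draw]
  -- iteration 4/4 --
  FD 11.9: (1.031,22.96) -> (12.915,23.583) [heading=3, draw]
  LT 281: heading 3 -> 284
  BK 4.2: (12.915,23.583) -> (11.899,27.658) [heading=284, draw]
  FD 8.5: (11.899,27.658) -> (13.955,19.41) [heading=284, draw]
]
FD 11.3: (13.955,19.41) -> (16.689,8.446) [heading=284, draw]
RT 180: heading 284 -> 104
RT 90: heading 104 -> 14
Final: pos=(16.689,8.446), heading=14, 15 segment(s) drawn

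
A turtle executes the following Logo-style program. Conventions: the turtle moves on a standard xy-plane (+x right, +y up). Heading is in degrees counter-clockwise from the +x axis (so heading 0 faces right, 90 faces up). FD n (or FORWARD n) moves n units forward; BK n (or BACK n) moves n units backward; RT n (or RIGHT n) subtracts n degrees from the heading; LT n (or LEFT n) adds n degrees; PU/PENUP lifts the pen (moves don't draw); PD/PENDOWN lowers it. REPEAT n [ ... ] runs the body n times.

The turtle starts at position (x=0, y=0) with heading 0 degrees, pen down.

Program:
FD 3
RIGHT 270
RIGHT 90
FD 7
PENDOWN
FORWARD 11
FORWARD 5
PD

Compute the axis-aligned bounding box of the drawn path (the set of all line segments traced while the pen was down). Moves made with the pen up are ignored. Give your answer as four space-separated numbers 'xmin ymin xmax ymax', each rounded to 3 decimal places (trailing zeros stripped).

Answer: 0 0 26 0

Derivation:
Executing turtle program step by step:
Start: pos=(0,0), heading=0, pen down
FD 3: (0,0) -> (3,0) [heading=0, draw]
RT 270: heading 0 -> 90
RT 90: heading 90 -> 0
FD 7: (3,0) -> (10,0) [heading=0, draw]
PD: pen down
FD 11: (10,0) -> (21,0) [heading=0, draw]
FD 5: (21,0) -> (26,0) [heading=0, draw]
PD: pen down
Final: pos=(26,0), heading=0, 4 segment(s) drawn

Segment endpoints: x in {0, 3, 10, 21, 26}, y in {0, 0, 0, 0}
xmin=0, ymin=0, xmax=26, ymax=0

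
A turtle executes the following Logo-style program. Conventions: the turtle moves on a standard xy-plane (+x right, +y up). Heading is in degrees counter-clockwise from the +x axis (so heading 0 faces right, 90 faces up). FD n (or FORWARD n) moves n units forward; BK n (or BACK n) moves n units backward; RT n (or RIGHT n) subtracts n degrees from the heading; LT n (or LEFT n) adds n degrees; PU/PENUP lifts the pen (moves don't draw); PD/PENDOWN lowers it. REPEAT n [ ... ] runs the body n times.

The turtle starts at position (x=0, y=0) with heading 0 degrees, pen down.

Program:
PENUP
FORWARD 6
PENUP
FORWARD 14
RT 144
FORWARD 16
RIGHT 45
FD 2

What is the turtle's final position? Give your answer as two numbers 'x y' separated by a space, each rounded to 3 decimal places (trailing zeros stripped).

Answer: 5.08 -9.092

Derivation:
Executing turtle program step by step:
Start: pos=(0,0), heading=0, pen down
PU: pen up
FD 6: (0,0) -> (6,0) [heading=0, move]
PU: pen up
FD 14: (6,0) -> (20,0) [heading=0, move]
RT 144: heading 0 -> 216
FD 16: (20,0) -> (7.056,-9.405) [heading=216, move]
RT 45: heading 216 -> 171
FD 2: (7.056,-9.405) -> (5.08,-9.092) [heading=171, move]
Final: pos=(5.08,-9.092), heading=171, 0 segment(s) drawn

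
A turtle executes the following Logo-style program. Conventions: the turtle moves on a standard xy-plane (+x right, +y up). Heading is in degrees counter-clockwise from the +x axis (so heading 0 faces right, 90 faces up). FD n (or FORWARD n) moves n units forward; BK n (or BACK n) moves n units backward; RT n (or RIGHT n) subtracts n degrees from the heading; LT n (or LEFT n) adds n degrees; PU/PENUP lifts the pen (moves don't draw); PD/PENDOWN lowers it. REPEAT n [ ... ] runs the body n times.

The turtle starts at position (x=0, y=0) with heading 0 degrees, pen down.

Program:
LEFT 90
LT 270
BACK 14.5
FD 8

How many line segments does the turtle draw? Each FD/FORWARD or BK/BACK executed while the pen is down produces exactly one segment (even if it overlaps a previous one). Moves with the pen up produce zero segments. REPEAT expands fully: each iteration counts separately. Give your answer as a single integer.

Executing turtle program step by step:
Start: pos=(0,0), heading=0, pen down
LT 90: heading 0 -> 90
LT 270: heading 90 -> 0
BK 14.5: (0,0) -> (-14.5,0) [heading=0, draw]
FD 8: (-14.5,0) -> (-6.5,0) [heading=0, draw]
Final: pos=(-6.5,0), heading=0, 2 segment(s) drawn
Segments drawn: 2

Answer: 2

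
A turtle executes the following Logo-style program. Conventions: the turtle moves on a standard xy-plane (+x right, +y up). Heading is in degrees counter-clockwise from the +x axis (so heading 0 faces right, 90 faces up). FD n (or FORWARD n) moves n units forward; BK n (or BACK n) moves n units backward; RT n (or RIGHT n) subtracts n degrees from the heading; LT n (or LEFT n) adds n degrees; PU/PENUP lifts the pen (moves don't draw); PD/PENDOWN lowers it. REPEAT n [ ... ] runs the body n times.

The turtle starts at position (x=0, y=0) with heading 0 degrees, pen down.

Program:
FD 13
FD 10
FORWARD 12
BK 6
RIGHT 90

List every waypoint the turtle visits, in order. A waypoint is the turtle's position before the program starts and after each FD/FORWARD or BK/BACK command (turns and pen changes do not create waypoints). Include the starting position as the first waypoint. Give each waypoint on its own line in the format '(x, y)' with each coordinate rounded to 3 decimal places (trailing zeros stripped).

Executing turtle program step by step:
Start: pos=(0,0), heading=0, pen down
FD 13: (0,0) -> (13,0) [heading=0, draw]
FD 10: (13,0) -> (23,0) [heading=0, draw]
FD 12: (23,0) -> (35,0) [heading=0, draw]
BK 6: (35,0) -> (29,0) [heading=0, draw]
RT 90: heading 0 -> 270
Final: pos=(29,0), heading=270, 4 segment(s) drawn
Waypoints (5 total):
(0, 0)
(13, 0)
(23, 0)
(35, 0)
(29, 0)

Answer: (0, 0)
(13, 0)
(23, 0)
(35, 0)
(29, 0)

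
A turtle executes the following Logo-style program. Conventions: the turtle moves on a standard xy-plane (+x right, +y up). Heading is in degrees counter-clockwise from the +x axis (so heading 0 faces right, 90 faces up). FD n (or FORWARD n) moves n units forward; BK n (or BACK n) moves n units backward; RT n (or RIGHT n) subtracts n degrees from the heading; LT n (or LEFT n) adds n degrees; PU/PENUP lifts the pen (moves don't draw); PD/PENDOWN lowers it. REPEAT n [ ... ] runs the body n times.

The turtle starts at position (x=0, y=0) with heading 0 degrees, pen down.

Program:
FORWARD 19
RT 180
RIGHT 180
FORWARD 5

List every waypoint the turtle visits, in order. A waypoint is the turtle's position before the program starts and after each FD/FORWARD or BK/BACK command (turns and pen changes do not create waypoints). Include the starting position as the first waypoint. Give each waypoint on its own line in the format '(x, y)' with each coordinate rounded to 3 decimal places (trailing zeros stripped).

Executing turtle program step by step:
Start: pos=(0,0), heading=0, pen down
FD 19: (0,0) -> (19,0) [heading=0, draw]
RT 180: heading 0 -> 180
RT 180: heading 180 -> 0
FD 5: (19,0) -> (24,0) [heading=0, draw]
Final: pos=(24,0), heading=0, 2 segment(s) drawn
Waypoints (3 total):
(0, 0)
(19, 0)
(24, 0)

Answer: (0, 0)
(19, 0)
(24, 0)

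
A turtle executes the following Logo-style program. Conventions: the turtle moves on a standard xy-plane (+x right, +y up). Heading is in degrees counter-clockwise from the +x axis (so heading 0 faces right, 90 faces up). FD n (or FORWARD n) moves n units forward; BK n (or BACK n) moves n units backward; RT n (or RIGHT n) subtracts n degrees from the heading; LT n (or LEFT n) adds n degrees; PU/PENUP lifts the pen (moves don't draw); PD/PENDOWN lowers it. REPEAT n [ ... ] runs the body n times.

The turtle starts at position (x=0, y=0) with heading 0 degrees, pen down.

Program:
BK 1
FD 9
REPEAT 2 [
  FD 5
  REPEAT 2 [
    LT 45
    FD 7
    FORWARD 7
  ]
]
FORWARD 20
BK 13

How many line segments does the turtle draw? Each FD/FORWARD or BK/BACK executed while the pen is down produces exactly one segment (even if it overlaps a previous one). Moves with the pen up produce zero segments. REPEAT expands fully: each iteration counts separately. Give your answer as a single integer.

Answer: 14

Derivation:
Executing turtle program step by step:
Start: pos=(0,0), heading=0, pen down
BK 1: (0,0) -> (-1,0) [heading=0, draw]
FD 9: (-1,0) -> (8,0) [heading=0, draw]
REPEAT 2 [
  -- iteration 1/2 --
  FD 5: (8,0) -> (13,0) [heading=0, draw]
  REPEAT 2 [
    -- iteration 1/2 --
    LT 45: heading 0 -> 45
    FD 7: (13,0) -> (17.95,4.95) [heading=45, draw]
    FD 7: (17.95,4.95) -> (22.899,9.899) [heading=45, draw]
    -- iteration 2/2 --
    LT 45: heading 45 -> 90
    FD 7: (22.899,9.899) -> (22.899,16.899) [heading=90, draw]
    FD 7: (22.899,16.899) -> (22.899,23.899) [heading=90, draw]
  ]
  -- iteration 2/2 --
  FD 5: (22.899,23.899) -> (22.899,28.899) [heading=90, draw]
  REPEAT 2 [
    -- iteration 1/2 --
    LT 45: heading 90 -> 135
    FD 7: (22.899,28.899) -> (17.95,33.849) [heading=135, draw]
    FD 7: (17.95,33.849) -> (13,38.799) [heading=135, draw]
    -- iteration 2/2 --
    LT 45: heading 135 -> 180
    FD 7: (13,38.799) -> (6,38.799) [heading=180, draw]
    FD 7: (6,38.799) -> (-1,38.799) [heading=180, draw]
  ]
]
FD 20: (-1,38.799) -> (-21,38.799) [heading=180, draw]
BK 13: (-21,38.799) -> (-8,38.799) [heading=180, draw]
Final: pos=(-8,38.799), heading=180, 14 segment(s) drawn
Segments drawn: 14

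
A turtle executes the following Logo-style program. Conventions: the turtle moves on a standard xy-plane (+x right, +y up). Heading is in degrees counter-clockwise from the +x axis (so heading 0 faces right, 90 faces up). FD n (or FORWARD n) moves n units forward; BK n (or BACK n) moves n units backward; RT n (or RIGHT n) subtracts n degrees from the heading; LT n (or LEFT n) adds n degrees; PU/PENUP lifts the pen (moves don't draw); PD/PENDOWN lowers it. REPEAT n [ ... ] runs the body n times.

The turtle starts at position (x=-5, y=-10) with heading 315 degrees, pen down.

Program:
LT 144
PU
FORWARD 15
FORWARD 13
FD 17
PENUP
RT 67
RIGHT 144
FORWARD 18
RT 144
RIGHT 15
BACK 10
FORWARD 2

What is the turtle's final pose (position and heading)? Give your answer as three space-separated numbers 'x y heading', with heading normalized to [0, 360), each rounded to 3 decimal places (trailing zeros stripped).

Executing turtle program step by step:
Start: pos=(-5,-10), heading=315, pen down
LT 144: heading 315 -> 99
PU: pen up
FD 15: (-5,-10) -> (-7.347,4.815) [heading=99, move]
FD 13: (-7.347,4.815) -> (-9.38,17.655) [heading=99, move]
FD 17: (-9.38,17.655) -> (-12.04,34.446) [heading=99, move]
PU: pen up
RT 67: heading 99 -> 32
RT 144: heading 32 -> 248
FD 18: (-12.04,34.446) -> (-18.782,17.757) [heading=248, move]
RT 144: heading 248 -> 104
RT 15: heading 104 -> 89
BK 10: (-18.782,17.757) -> (-18.957,7.758) [heading=89, move]
FD 2: (-18.957,7.758) -> (-18.922,9.758) [heading=89, move]
Final: pos=(-18.922,9.758), heading=89, 0 segment(s) drawn

Answer: -18.922 9.758 89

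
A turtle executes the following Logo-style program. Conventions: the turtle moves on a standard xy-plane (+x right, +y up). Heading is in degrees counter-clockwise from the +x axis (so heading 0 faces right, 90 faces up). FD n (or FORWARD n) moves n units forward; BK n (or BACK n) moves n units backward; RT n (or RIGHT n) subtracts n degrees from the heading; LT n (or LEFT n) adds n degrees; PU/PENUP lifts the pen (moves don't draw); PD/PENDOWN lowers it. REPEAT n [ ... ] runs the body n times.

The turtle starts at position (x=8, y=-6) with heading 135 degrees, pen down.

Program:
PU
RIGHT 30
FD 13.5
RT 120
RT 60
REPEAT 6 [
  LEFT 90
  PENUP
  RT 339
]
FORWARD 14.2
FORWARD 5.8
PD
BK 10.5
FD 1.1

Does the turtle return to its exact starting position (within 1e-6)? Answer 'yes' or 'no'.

Answer: no

Derivation:
Executing turtle program step by step:
Start: pos=(8,-6), heading=135, pen down
PU: pen up
RT 30: heading 135 -> 105
FD 13.5: (8,-6) -> (4.506,7.04) [heading=105, move]
RT 120: heading 105 -> 345
RT 60: heading 345 -> 285
REPEAT 6 [
  -- iteration 1/6 --
  LT 90: heading 285 -> 15
  PU: pen up
  RT 339: heading 15 -> 36
  -- iteration 2/6 --
  LT 90: heading 36 -> 126
  PU: pen up
  RT 339: heading 126 -> 147
  -- iteration 3/6 --
  LT 90: heading 147 -> 237
  PU: pen up
  RT 339: heading 237 -> 258
  -- iteration 4/6 --
  LT 90: heading 258 -> 348
  PU: pen up
  RT 339: heading 348 -> 9
  -- iteration 5/6 --
  LT 90: heading 9 -> 99
  PU: pen up
  RT 339: heading 99 -> 120
  -- iteration 6/6 --
  LT 90: heading 120 -> 210
  PU: pen up
  RT 339: heading 210 -> 231
]
FD 14.2: (4.506,7.04) -> (-4.43,-3.995) [heading=231, move]
FD 5.8: (-4.43,-3.995) -> (-8.08,-8.503) [heading=231, move]
PD: pen down
BK 10.5: (-8.08,-8.503) -> (-1.473,-0.343) [heading=231, draw]
FD 1.1: (-1.473,-0.343) -> (-2.165,-1.198) [heading=231, draw]
Final: pos=(-2.165,-1.198), heading=231, 2 segment(s) drawn

Start position: (8, -6)
Final position: (-2.165, -1.198)
Distance = 11.242; >= 1e-6 -> NOT closed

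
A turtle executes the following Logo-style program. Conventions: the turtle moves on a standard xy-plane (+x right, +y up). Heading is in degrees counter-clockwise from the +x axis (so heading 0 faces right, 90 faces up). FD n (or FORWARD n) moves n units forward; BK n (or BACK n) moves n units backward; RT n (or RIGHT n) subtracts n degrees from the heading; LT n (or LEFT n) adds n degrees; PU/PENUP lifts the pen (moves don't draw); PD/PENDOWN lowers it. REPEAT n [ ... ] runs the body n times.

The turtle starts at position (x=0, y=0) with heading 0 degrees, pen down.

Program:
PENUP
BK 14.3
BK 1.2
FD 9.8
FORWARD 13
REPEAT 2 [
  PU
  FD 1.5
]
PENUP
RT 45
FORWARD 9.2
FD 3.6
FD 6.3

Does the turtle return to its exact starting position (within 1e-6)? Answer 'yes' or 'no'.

Answer: no

Derivation:
Executing turtle program step by step:
Start: pos=(0,0), heading=0, pen down
PU: pen up
BK 14.3: (0,0) -> (-14.3,0) [heading=0, move]
BK 1.2: (-14.3,0) -> (-15.5,0) [heading=0, move]
FD 9.8: (-15.5,0) -> (-5.7,0) [heading=0, move]
FD 13: (-5.7,0) -> (7.3,0) [heading=0, move]
REPEAT 2 [
  -- iteration 1/2 --
  PU: pen up
  FD 1.5: (7.3,0) -> (8.8,0) [heading=0, move]
  -- iteration 2/2 --
  PU: pen up
  FD 1.5: (8.8,0) -> (10.3,0) [heading=0, move]
]
PU: pen up
RT 45: heading 0 -> 315
FD 9.2: (10.3,0) -> (16.805,-6.505) [heading=315, move]
FD 3.6: (16.805,-6.505) -> (19.351,-9.051) [heading=315, move]
FD 6.3: (19.351,-9.051) -> (23.806,-13.506) [heading=315, move]
Final: pos=(23.806,-13.506), heading=315, 0 segment(s) drawn

Start position: (0, 0)
Final position: (23.806, -13.506)
Distance = 27.37; >= 1e-6 -> NOT closed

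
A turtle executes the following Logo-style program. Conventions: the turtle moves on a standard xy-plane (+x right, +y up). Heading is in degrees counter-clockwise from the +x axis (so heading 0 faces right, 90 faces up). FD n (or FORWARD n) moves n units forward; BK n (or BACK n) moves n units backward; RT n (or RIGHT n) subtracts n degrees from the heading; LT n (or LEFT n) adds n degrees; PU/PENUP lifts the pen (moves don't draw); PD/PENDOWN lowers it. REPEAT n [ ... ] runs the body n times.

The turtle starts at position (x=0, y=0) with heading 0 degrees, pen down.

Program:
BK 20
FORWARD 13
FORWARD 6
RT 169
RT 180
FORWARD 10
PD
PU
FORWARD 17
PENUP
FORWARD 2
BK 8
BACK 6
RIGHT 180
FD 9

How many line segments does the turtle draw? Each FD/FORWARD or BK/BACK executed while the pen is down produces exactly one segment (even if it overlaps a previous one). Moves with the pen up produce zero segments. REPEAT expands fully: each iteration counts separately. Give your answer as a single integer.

Executing turtle program step by step:
Start: pos=(0,0), heading=0, pen down
BK 20: (0,0) -> (-20,0) [heading=0, draw]
FD 13: (-20,0) -> (-7,0) [heading=0, draw]
FD 6: (-7,0) -> (-1,0) [heading=0, draw]
RT 169: heading 0 -> 191
RT 180: heading 191 -> 11
FD 10: (-1,0) -> (8.816,1.908) [heading=11, draw]
PD: pen down
PU: pen up
FD 17: (8.816,1.908) -> (25.504,5.152) [heading=11, move]
PU: pen up
FD 2: (25.504,5.152) -> (27.467,5.533) [heading=11, move]
BK 8: (27.467,5.533) -> (19.614,4.007) [heading=11, move]
BK 6: (19.614,4.007) -> (13.724,2.862) [heading=11, move]
RT 180: heading 11 -> 191
FD 9: (13.724,2.862) -> (4.89,1.145) [heading=191, move]
Final: pos=(4.89,1.145), heading=191, 4 segment(s) drawn
Segments drawn: 4

Answer: 4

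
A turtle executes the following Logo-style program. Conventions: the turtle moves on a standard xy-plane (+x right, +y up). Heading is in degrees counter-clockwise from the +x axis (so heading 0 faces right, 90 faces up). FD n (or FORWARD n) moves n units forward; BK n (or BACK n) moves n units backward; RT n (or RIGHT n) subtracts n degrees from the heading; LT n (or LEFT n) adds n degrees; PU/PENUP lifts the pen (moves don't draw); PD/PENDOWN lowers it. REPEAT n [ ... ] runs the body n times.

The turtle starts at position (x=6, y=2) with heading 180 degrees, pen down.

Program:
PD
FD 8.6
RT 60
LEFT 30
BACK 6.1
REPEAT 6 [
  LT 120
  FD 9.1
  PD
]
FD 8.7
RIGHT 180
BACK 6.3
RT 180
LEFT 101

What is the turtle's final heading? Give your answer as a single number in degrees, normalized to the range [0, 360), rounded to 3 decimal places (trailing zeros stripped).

Answer: 251

Derivation:
Executing turtle program step by step:
Start: pos=(6,2), heading=180, pen down
PD: pen down
FD 8.6: (6,2) -> (-2.6,2) [heading=180, draw]
RT 60: heading 180 -> 120
LT 30: heading 120 -> 150
BK 6.1: (-2.6,2) -> (2.683,-1.05) [heading=150, draw]
REPEAT 6 [
  -- iteration 1/6 --
  LT 120: heading 150 -> 270
  FD 9.1: (2.683,-1.05) -> (2.683,-10.15) [heading=270, draw]
  PD: pen down
  -- iteration 2/6 --
  LT 120: heading 270 -> 30
  FD 9.1: (2.683,-10.15) -> (10.564,-5.6) [heading=30, draw]
  PD: pen down
  -- iteration 3/6 --
  LT 120: heading 30 -> 150
  FD 9.1: (10.564,-5.6) -> (2.683,-1.05) [heading=150, draw]
  PD: pen down
  -- iteration 4/6 --
  LT 120: heading 150 -> 270
  FD 9.1: (2.683,-1.05) -> (2.683,-10.15) [heading=270, draw]
  PD: pen down
  -- iteration 5/6 --
  LT 120: heading 270 -> 30
  FD 9.1: (2.683,-10.15) -> (10.564,-5.6) [heading=30, draw]
  PD: pen down
  -- iteration 6/6 --
  LT 120: heading 30 -> 150
  FD 9.1: (10.564,-5.6) -> (2.683,-1.05) [heading=150, draw]
  PD: pen down
]
FD 8.7: (2.683,-1.05) -> (-4.852,3.3) [heading=150, draw]
RT 180: heading 150 -> 330
BK 6.3: (-4.852,3.3) -> (-10.308,6.45) [heading=330, draw]
RT 180: heading 330 -> 150
LT 101: heading 150 -> 251
Final: pos=(-10.308,6.45), heading=251, 10 segment(s) drawn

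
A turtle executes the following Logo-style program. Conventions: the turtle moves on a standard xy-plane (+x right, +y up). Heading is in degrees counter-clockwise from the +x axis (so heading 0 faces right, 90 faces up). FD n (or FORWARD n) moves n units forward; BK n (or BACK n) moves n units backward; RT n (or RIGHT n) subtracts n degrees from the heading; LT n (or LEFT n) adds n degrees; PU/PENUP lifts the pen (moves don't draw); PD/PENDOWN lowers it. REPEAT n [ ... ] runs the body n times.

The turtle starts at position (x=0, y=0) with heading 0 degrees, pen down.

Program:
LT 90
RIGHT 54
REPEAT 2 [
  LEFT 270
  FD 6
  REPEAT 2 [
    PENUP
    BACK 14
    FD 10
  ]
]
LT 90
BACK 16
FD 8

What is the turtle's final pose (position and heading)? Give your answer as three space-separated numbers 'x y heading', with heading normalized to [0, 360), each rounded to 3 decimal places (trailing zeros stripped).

Answer: -4.26 9.266 306

Derivation:
Executing turtle program step by step:
Start: pos=(0,0), heading=0, pen down
LT 90: heading 0 -> 90
RT 54: heading 90 -> 36
REPEAT 2 [
  -- iteration 1/2 --
  LT 270: heading 36 -> 306
  FD 6: (0,0) -> (3.527,-4.854) [heading=306, draw]
  REPEAT 2 [
    -- iteration 1/2 --
    PU: pen up
    BK 14: (3.527,-4.854) -> (-4.702,6.472) [heading=306, move]
    FD 10: (-4.702,6.472) -> (1.176,-1.618) [heading=306, move]
    -- iteration 2/2 --
    PU: pen up
    BK 14: (1.176,-1.618) -> (-7.053,9.708) [heading=306, move]
    FD 10: (-7.053,9.708) -> (-1.176,1.618) [heading=306, move]
  ]
  -- iteration 2/2 --
  LT 270: heading 306 -> 216
  FD 6: (-1.176,1.618) -> (-6.03,-1.909) [heading=216, move]
  REPEAT 2 [
    -- iteration 1/2 --
    PU: pen up
    BK 14: (-6.03,-1.909) -> (5.297,6.32) [heading=216, move]
    FD 10: (5.297,6.32) -> (-2.794,0.442) [heading=216, move]
    -- iteration 2/2 --
    PU: pen up
    BK 14: (-2.794,0.442) -> (8.533,8.671) [heading=216, move]
    FD 10: (8.533,8.671) -> (0.442,2.794) [heading=216, move]
  ]
]
LT 90: heading 216 -> 306
BK 16: (0.442,2.794) -> (-8.962,15.738) [heading=306, move]
FD 8: (-8.962,15.738) -> (-4.26,9.266) [heading=306, move]
Final: pos=(-4.26,9.266), heading=306, 1 segment(s) drawn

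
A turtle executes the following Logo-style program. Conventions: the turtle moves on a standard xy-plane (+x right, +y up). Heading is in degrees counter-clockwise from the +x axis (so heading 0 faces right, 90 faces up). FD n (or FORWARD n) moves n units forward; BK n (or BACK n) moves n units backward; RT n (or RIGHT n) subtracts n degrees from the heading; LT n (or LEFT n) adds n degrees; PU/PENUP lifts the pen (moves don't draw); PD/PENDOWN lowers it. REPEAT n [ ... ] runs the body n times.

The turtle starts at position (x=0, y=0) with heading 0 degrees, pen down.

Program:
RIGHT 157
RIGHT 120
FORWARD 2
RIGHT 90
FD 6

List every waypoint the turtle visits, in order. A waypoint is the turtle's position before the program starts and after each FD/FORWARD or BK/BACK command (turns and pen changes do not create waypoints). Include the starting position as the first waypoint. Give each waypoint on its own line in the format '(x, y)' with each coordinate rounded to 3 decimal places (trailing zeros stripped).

Executing turtle program step by step:
Start: pos=(0,0), heading=0, pen down
RT 157: heading 0 -> 203
RT 120: heading 203 -> 83
FD 2: (0,0) -> (0.244,1.985) [heading=83, draw]
RT 90: heading 83 -> 353
FD 6: (0.244,1.985) -> (6.199,1.254) [heading=353, draw]
Final: pos=(6.199,1.254), heading=353, 2 segment(s) drawn
Waypoints (3 total):
(0, 0)
(0.244, 1.985)
(6.199, 1.254)

Answer: (0, 0)
(0.244, 1.985)
(6.199, 1.254)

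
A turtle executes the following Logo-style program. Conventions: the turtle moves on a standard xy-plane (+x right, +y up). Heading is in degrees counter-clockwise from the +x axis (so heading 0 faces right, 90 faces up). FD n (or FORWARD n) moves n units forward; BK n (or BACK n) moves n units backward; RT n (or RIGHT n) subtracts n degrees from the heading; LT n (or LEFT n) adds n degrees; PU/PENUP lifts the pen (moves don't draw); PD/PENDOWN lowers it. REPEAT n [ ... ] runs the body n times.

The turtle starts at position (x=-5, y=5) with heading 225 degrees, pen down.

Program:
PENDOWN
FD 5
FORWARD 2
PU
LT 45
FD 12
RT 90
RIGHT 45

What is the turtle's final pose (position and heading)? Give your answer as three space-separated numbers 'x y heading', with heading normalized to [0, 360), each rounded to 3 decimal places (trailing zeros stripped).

Executing turtle program step by step:
Start: pos=(-5,5), heading=225, pen down
PD: pen down
FD 5: (-5,5) -> (-8.536,1.464) [heading=225, draw]
FD 2: (-8.536,1.464) -> (-9.95,0.05) [heading=225, draw]
PU: pen up
LT 45: heading 225 -> 270
FD 12: (-9.95,0.05) -> (-9.95,-11.95) [heading=270, move]
RT 90: heading 270 -> 180
RT 45: heading 180 -> 135
Final: pos=(-9.95,-11.95), heading=135, 2 segment(s) drawn

Answer: -9.95 -11.95 135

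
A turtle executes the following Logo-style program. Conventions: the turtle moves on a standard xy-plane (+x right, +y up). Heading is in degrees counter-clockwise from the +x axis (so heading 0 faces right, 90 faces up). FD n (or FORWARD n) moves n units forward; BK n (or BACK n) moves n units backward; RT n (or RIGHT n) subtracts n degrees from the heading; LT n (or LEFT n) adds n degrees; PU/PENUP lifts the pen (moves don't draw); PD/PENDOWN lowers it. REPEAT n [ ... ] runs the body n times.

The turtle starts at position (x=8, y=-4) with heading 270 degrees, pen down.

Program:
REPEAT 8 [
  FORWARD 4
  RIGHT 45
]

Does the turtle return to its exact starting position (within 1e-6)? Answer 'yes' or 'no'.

Answer: yes

Derivation:
Executing turtle program step by step:
Start: pos=(8,-4), heading=270, pen down
REPEAT 8 [
  -- iteration 1/8 --
  FD 4: (8,-4) -> (8,-8) [heading=270, draw]
  RT 45: heading 270 -> 225
  -- iteration 2/8 --
  FD 4: (8,-8) -> (5.172,-10.828) [heading=225, draw]
  RT 45: heading 225 -> 180
  -- iteration 3/8 --
  FD 4: (5.172,-10.828) -> (1.172,-10.828) [heading=180, draw]
  RT 45: heading 180 -> 135
  -- iteration 4/8 --
  FD 4: (1.172,-10.828) -> (-1.657,-8) [heading=135, draw]
  RT 45: heading 135 -> 90
  -- iteration 5/8 --
  FD 4: (-1.657,-8) -> (-1.657,-4) [heading=90, draw]
  RT 45: heading 90 -> 45
  -- iteration 6/8 --
  FD 4: (-1.657,-4) -> (1.172,-1.172) [heading=45, draw]
  RT 45: heading 45 -> 0
  -- iteration 7/8 --
  FD 4: (1.172,-1.172) -> (5.172,-1.172) [heading=0, draw]
  RT 45: heading 0 -> 315
  -- iteration 8/8 --
  FD 4: (5.172,-1.172) -> (8,-4) [heading=315, draw]
  RT 45: heading 315 -> 270
]
Final: pos=(8,-4), heading=270, 8 segment(s) drawn

Start position: (8, -4)
Final position: (8, -4)
Distance = 0; < 1e-6 -> CLOSED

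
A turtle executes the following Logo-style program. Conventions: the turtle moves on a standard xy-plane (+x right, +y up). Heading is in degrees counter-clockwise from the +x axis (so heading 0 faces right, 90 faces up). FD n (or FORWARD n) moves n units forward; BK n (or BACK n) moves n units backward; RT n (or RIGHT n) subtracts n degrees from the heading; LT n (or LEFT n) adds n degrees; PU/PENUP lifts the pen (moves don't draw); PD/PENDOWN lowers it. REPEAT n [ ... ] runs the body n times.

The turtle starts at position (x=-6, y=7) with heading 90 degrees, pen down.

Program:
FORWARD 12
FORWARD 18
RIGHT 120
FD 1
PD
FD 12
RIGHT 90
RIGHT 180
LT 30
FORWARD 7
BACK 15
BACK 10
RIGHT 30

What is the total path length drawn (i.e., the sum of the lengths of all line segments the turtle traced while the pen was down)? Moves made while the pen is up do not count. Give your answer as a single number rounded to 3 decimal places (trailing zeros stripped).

Answer: 75

Derivation:
Executing turtle program step by step:
Start: pos=(-6,7), heading=90, pen down
FD 12: (-6,7) -> (-6,19) [heading=90, draw]
FD 18: (-6,19) -> (-6,37) [heading=90, draw]
RT 120: heading 90 -> 330
FD 1: (-6,37) -> (-5.134,36.5) [heading=330, draw]
PD: pen down
FD 12: (-5.134,36.5) -> (5.258,30.5) [heading=330, draw]
RT 90: heading 330 -> 240
RT 180: heading 240 -> 60
LT 30: heading 60 -> 90
FD 7: (5.258,30.5) -> (5.258,37.5) [heading=90, draw]
BK 15: (5.258,37.5) -> (5.258,22.5) [heading=90, draw]
BK 10: (5.258,22.5) -> (5.258,12.5) [heading=90, draw]
RT 30: heading 90 -> 60
Final: pos=(5.258,12.5), heading=60, 7 segment(s) drawn

Segment lengths:
  seg 1: (-6,7) -> (-6,19), length = 12
  seg 2: (-6,19) -> (-6,37), length = 18
  seg 3: (-6,37) -> (-5.134,36.5), length = 1
  seg 4: (-5.134,36.5) -> (5.258,30.5), length = 12
  seg 5: (5.258,30.5) -> (5.258,37.5), length = 7
  seg 6: (5.258,37.5) -> (5.258,22.5), length = 15
  seg 7: (5.258,22.5) -> (5.258,12.5), length = 10
Total = 75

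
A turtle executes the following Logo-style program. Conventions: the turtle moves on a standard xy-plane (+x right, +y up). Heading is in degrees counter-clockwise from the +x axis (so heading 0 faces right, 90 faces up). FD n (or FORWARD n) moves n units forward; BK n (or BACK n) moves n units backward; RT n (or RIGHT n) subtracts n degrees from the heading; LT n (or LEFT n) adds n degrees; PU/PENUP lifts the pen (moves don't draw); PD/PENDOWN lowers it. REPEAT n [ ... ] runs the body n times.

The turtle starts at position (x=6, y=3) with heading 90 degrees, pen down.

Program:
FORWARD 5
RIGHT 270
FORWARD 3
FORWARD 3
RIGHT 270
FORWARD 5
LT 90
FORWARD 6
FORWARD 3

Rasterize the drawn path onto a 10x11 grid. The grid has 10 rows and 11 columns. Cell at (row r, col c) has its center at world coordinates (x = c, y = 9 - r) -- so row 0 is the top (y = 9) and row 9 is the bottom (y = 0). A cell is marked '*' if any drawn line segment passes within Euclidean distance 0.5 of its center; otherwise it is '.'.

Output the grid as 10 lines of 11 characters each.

Segment 0: (6,3) -> (6,8)
Segment 1: (6,8) -> (3,8)
Segment 2: (3,8) -> (0,8)
Segment 3: (0,8) -> (0,3)
Segment 4: (0,3) -> (6,3)
Segment 5: (6,3) -> (9,3)

Answer: ...........
*******....
*.....*....
*.....*....
*.....*....
*.....*....
**********.
...........
...........
...........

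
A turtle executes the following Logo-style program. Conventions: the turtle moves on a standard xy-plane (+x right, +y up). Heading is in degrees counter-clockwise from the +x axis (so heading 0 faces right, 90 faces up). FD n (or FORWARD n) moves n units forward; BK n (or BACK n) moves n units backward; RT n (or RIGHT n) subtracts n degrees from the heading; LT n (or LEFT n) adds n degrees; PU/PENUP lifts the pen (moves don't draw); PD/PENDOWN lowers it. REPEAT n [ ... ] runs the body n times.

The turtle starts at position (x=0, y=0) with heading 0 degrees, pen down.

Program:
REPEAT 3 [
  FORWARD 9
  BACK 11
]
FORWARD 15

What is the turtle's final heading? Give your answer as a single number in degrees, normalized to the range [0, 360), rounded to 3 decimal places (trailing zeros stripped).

Answer: 0

Derivation:
Executing turtle program step by step:
Start: pos=(0,0), heading=0, pen down
REPEAT 3 [
  -- iteration 1/3 --
  FD 9: (0,0) -> (9,0) [heading=0, draw]
  BK 11: (9,0) -> (-2,0) [heading=0, draw]
  -- iteration 2/3 --
  FD 9: (-2,0) -> (7,0) [heading=0, draw]
  BK 11: (7,0) -> (-4,0) [heading=0, draw]
  -- iteration 3/3 --
  FD 9: (-4,0) -> (5,0) [heading=0, draw]
  BK 11: (5,0) -> (-6,0) [heading=0, draw]
]
FD 15: (-6,0) -> (9,0) [heading=0, draw]
Final: pos=(9,0), heading=0, 7 segment(s) drawn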